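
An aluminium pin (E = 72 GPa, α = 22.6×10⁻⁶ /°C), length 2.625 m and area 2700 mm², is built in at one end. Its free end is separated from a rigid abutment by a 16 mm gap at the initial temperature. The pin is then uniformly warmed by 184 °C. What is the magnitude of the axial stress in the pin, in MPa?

Unrestrained expansion: δ_free = αΔT L = 22.6×10⁻⁶ × 184 × 2625 = 10.92 mm.
This is smaller than the 16 mm clearance, so the pin expands freely without reaching the stop — the stress is zero.

σ ≈ 0 MPa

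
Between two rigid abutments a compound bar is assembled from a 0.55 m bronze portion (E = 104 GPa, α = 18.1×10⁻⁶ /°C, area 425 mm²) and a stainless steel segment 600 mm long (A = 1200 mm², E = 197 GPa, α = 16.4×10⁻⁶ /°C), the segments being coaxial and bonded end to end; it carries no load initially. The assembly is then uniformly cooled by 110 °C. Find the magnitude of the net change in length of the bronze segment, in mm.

|ΔL| ≈ 0.714 mm

With the walls removed the bar would change length by δ_free = Σ αᵢΔT Lᵢ = 18.1×10⁻⁶×110×550 + 16.4×10⁻⁶×110×600 = 2.177 mm.
Since the ends are fixed, an axial force P builds up, equal in every segment, with P · Σ Lᵢ/(AᵢEᵢ) = δ_free.
The series flexibility is Σ Lᵢ/(AᵢEᵢ) = 550/(425×104×10³) + 600/(1200×197×10³) = 1.498×10⁻⁵ mm/N.
So P = 2.177 / 1.498×10⁻⁵ = 145.3 kN, tensile.
For the bronze segment, free thermal change = 18.1×10⁻⁶×110×550 = 1.095 mm and elastic change from P = 145300×550/(425×104×10³) = 1.809 mm; these oppose, so the net change is 0.714 mm (segment lengthens).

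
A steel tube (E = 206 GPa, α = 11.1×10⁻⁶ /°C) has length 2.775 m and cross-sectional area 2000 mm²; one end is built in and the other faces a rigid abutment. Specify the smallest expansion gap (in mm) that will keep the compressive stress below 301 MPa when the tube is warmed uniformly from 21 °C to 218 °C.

With no wall the tube would lengthen by αΔT L = 11.1×10⁻⁶ × 197 × 2775 = 6.068 mm.
A stress of 301 MPa corresponds to the wall pushing the tube back by σL/E = 301×2775/(206×10³) = 4.055 mm.
So the gap has to take up the difference, g_min = δ_free − σL/E = 6.068 − 4.055 = 2.013 mm.

g ≈ 2.01 mm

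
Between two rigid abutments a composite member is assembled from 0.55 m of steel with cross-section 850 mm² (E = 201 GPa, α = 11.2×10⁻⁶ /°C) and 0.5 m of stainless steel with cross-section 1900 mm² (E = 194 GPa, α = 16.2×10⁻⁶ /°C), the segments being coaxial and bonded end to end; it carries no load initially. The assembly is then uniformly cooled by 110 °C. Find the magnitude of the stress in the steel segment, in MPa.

Free thermal contraction of the whole bar: Σ αᵢΔT Lᵢ = 11.2×10⁻⁶×110×550 + 16.2×10⁻⁶×110×500 = 1.569 mm.
Since the ends are fixed, an axial force P builds up, equal in every segment, with P · Σ Lᵢ/(AᵢEᵢ) = δ_free.
Σ Lᵢ/(AᵢEᵢ) = 550/(850×201×10³) + 500/(1900×194×10³) = 4.576×10⁻⁶ mm/N.
P = 1.569 / 4.576×10⁻⁶ = 342800 N = 342.8 kN, tensile.
σ_{steel} = P / A = 342800 / 850 = 403.3 MPa.

σ ≈ 403 MPa (tensile)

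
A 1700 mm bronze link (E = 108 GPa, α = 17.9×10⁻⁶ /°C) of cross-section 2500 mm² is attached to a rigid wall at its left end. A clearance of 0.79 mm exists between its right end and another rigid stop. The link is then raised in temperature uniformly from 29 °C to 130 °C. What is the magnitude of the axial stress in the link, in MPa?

Unrestrained expansion: δ_free = αΔT L = 17.9×10⁻⁶ × 101 × 1700 = 3.073 mm.
This exceeds the 0.79 mm gap, so the wall pushes back. The portion of expansion that must be recovered elastically is δ_free − gap = 3.073 − 0.79 = 2.283 mm.
Compatibility: PL/(AE) = 2.283 mm, so σ = P/A = E × (2.283/1700) = 145.1 MPa.

σ ≈ 145 MPa (compressive)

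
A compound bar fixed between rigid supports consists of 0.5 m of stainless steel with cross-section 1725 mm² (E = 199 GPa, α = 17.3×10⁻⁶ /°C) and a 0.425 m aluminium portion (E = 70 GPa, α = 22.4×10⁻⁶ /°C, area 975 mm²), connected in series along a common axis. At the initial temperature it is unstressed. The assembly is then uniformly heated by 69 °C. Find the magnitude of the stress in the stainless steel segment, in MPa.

If the supports were absent, the total length change would be Σ αᵢΔT Lᵢ = 17.3×10⁻⁶×69×500 + 22.4×10⁻⁶×69×425 = 1.254 mm.
Since the ends are fixed, an axial force P builds up, equal in every segment, with P · Σ Lᵢ/(AᵢEᵢ) = δ_free.
The series flexibility is Σ Lᵢ/(AᵢEᵢ) = 500/(1725×199×10³) + 425/(975×70×10³) = 7.684×10⁻⁶ mm/N.
P = 1.254 / 7.684×10⁻⁶ = 163200 N = 163.2 kN, compressive.
σ_{stainless steel} = P / A = 163200 / 1725 = 94.59 MPa.

σ ≈ 94.6 MPa (compressive)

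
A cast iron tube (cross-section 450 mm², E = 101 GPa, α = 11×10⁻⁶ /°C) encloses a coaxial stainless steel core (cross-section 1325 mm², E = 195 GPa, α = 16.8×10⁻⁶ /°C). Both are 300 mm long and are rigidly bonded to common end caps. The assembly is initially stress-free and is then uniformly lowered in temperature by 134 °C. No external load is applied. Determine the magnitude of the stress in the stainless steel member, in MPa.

The stainless steel has the larger α, so on cooling it would change length more than the cast iron if both were free. The rigid plates force a common final length, so the stainless steel is put into tension and the cast iron into compression, with equal and opposite forces P (no external load).
Equating the net (thermal + elastic) strains gives |α₁ − α₂|·ΔT = P·[1/(A₁E₁) + 1/(A₂E₂)].
|α₁ − α₂|·ΔT = 5.8×10⁻⁶ × 134 = 0.0007772.
1/(A₁E₁) + 1/(A₂E₂) = 1/(450×101×10³) + 1/(1325×195×10³) = 2.587×10⁻⁸ N⁻¹.
P = 0.0007772 / 2.587×10⁻⁸ = 30040 N = 30.04 kN.
σ_{stainless steel} = P/A₂ = 30040/1325 = 22.67 MPa, tensile.

σ ≈ 22.7 MPa (tensile)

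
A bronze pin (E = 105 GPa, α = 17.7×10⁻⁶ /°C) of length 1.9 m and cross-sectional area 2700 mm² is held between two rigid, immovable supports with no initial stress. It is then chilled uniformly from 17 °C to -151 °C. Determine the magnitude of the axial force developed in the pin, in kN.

The ends cannot move, so σ = EαΔT = 105×10³ × 17.7×10⁻⁶ × 168 = 312.2 MPa.
Axial force P = σA = 312.2 × 2700 = 843000 N = 843 kN, tensile.

P ≈ 843 kN (tensile)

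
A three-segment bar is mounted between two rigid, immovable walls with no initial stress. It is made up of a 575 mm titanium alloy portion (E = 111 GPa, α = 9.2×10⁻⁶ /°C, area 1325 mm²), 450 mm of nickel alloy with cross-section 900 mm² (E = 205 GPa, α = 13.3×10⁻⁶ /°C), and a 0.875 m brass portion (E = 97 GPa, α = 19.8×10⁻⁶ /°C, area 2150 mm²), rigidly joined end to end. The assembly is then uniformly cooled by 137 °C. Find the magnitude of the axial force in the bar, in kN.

Free thermal contraction of the whole bar: Σ αᵢΔT Lᵢ = 9.2×10⁻⁶×137×575 + 13.3×10⁻⁶×137×450 + 19.8×10⁻⁶×137×875 = 3.918 mm.
Since the ends are fixed, an axial force P builds up, equal in every segment, with P · Σ Lᵢ/(AᵢEᵢ) = δ_free.
Σ Lᵢ/(AᵢEᵢ) = 575/(1325×111×10³) + 450/(900×205×10³) + 875/(2150×97×10³) = 1.054×10⁻⁵ mm/N.
P = 3.918 / 1.054×10⁻⁵ = 371600 N = 371.6 kN, tensile.

P ≈ 372 kN (tensile)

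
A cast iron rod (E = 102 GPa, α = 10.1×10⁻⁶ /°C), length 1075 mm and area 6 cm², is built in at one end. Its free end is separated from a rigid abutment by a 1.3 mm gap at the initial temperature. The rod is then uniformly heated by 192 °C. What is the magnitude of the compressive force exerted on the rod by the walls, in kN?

Free thermal elongation = αΔT L = 10.1×10⁻⁶ × 192 × 1075 = 2.085 mm.
The gap closes (δ_free > 1.3 mm) and the wall then resists a further 2.085 − 1.3 = 0.7846 mm of expansion.
Compatibility: PL/(AE) = 0.7846 mm, so σ = P/A = E × (0.7846/1075) = 74.45 MPa.
Force on the wall = σA = 74.45 × 600 mm² = 44.67 kN.

P ≈ 44.7 kN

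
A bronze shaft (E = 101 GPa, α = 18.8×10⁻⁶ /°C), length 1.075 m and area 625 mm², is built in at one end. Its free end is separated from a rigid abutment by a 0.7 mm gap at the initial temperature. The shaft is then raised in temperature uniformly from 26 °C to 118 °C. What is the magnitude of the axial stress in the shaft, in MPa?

Unrestrained expansion: δ_free = αΔT L = 18.8×10⁻⁶ × 92 × 1075 = 1.859 mm.
The gap closes (δ_free > 0.7 mm) and the wall then resists a further 1.859 − 0.7 = 1.159 mm of expansion.
So σ = E(δ_free − g)/L = 101×10³ × 1.159/1075 = 108.9 MPa.

σ ≈ 109 MPa (compressive)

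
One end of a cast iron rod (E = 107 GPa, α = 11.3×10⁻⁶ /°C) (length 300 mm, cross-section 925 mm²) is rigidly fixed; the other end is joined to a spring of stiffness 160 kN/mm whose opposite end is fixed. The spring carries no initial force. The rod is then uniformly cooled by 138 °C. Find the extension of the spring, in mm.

δ ≈ 0.315 mm

The unrestrained thermal change is αΔT L = 11.3×10⁻⁶ × 138 × 300 = 0.4678 mm.
With a force P in the spring, the elastic change of the rod is PL/(AE) and that of the spring is P/k; compatibility requires their sum to equal δ_free.
P [ L/(AE) + 1/k ] = δ_free → P [ 300/(925×107×10³) + 1/(160×10³) ] = 0.4678.
P = 0.4678 / 9.281×10⁻⁶ = 50410 N.
Spring extension = P/k = 50410/(160×10³) = 0.315 mm.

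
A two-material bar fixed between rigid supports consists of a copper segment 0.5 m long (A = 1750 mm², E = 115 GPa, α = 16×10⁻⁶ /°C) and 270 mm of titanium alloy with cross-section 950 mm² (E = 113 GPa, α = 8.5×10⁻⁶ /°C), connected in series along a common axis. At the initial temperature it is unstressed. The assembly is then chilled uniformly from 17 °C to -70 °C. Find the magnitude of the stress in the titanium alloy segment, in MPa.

With the walls removed the bar would change length by δ_free = Σ αᵢΔT Lᵢ = 16×10⁻⁶×87×500 + 8.5×10⁻⁶×87×270 = 0.8957 mm.
The walls prevent any net length change, so an axial force P (same in every segment) develops. Compatibility: P · Σ Lᵢ/(AᵢEᵢ) = δ_free.
The series flexibility is Σ Lᵢ/(AᵢEᵢ) = 500/(1750×115×10³) + 270/(950×113×10³) = 5×10⁻⁶ mm/N.
So P = 0.8957 / 5×10⁻⁶ = 179.1 kN, tensile.
σ_{titanium alloy} = P / A = 179100 / 950 = 188.6 MPa.

σ ≈ 189 MPa (tensile)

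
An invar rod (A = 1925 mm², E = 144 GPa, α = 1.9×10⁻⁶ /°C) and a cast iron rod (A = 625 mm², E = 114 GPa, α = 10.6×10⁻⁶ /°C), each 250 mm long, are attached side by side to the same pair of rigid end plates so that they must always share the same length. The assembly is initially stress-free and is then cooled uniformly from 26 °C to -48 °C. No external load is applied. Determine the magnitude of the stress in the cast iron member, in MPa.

σ ≈ 58.4 MPa (tensile)

Equilibrium of a rigid end plate with no external load gives equal and opposite internal forces ±P in the two members. Since α_{cast iron} > α_{invar}, cooling drives the cast iron into tension and the invar into compression.
Equating the net (thermal + elastic) strains gives |α₁ − α₂|·ΔT = P·[1/(A₁E₁) + 1/(A₂E₂)].
|α₁ − α₂|·ΔT = 8.7×10⁻⁶ × 74 = 0.0006438.
1/(A₁E₁) + 1/(A₂E₂) = 1/(1925×144×10³) + 1/(625×114×10³) = 1.764×10⁻⁸ N⁻¹.
So P = 0.0006438 / 1.764×10⁻⁸ = 36.49 kN.
σ_{cast iron} = P/A₂ = 36490/625 = 58.39 MPa, tensile.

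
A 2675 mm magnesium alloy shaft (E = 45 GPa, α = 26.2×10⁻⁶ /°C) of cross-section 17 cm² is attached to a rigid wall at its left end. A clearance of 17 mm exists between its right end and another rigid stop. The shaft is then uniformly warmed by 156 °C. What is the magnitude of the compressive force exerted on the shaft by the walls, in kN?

Free thermal elongation = αΔT L = 26.2×10⁻⁶ × 156 × 2675 = 10.93 mm.
This is smaller than the 17 mm clearance, so the shaft expands freely without reaching the stop — the stress is zero.

P ≈ 0 kN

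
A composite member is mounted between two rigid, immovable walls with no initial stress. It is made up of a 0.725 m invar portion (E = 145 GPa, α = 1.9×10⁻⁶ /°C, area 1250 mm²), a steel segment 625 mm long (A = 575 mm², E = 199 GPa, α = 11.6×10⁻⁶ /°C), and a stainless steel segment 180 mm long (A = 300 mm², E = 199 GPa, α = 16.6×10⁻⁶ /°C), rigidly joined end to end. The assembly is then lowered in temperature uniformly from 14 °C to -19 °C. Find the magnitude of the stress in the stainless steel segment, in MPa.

σ ≈ 102 MPa (tensile)

With the walls removed the bar would change length by δ_free = Σ αᵢΔT Lᵢ = 1.9×10⁻⁶×33×725 + 11.6×10⁻⁶×33×625 + 16.6×10⁻⁶×33×180 = 0.3833 mm.
The rigid supports impose zero overall length change; the single axial force P common to all segments must satisfy P Σ Lᵢ/(AᵢEᵢ) = δ_free.
Σ Lᵢ/(AᵢEᵢ) = 725/(1250×145×10³) + 625/(575×199×10³) + 180/(300×199×10³) = 1.248×10⁻⁵ mm/N.
P = 0.3833 / 1.248×10⁻⁵ = 30720 N = 30.72 kN, tensile.
σ_{stainless steel} = P / A = 30720 / 300 = 102.4 MPa.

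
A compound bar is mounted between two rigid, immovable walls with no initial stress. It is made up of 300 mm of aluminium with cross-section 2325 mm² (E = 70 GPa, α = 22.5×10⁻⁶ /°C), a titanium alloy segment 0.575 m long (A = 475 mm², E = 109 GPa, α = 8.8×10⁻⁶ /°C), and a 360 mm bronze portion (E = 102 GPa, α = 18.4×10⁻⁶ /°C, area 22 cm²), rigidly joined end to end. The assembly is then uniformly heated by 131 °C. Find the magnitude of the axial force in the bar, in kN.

P ≈ 166 kN (compressive)

If the supports were absent, the total length change would be Σ αᵢΔT Lᵢ = 22.5×10⁻⁶×131×300 + 8.8×10⁻⁶×131×575 + 18.4×10⁻⁶×131×360 = 2.415 mm.
Since the ends are fixed, an axial force P builds up, equal in every segment, with P · Σ Lᵢ/(AᵢEᵢ) = δ_free.
Σ Lᵢ/(AᵢEᵢ) = 300/(2325×70×10³) + 575/(475×109×10³) + 360/(2200×102×10³) = 1.455×10⁻⁵ mm/N.
P = 2.415 / 1.455×10⁻⁵ = 165900 N = 165.9 kN, compressive.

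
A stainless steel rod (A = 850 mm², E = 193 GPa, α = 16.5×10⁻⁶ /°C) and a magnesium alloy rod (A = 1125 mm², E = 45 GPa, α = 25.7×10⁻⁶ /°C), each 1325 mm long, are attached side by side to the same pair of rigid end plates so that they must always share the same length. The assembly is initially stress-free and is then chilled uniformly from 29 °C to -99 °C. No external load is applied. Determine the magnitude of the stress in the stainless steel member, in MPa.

The magnesium alloy has the larger α, so on cooling it would change length more than the stainless steel if both were free. The rigid plates force a common final length, so the magnesium alloy is put into tension and the stainless steel into compression, with equal and opposite forces P (no external load).
Setting the final lengths equal and cancelling L: (α₁ − α₂)ΔT = P/(A₁E₁) + P/(A₂E₂).
|α₁ − α₂|·ΔT = 9.2×10⁻⁶ × 128 = 0.001178.
1/(A₁E₁) + 1/(A₂E₂) = 1/(850×193×10³) + 1/(1125×45×10³) = 2.585×10⁻⁸ N⁻¹.
So P = 0.001178 / 2.585×10⁻⁸ = 45.56 kN.
σ_{stainless steel} = P/A₁ = 45560/850 = 53.6 MPa, compressive.

σ ≈ 53.6 MPa (compressive)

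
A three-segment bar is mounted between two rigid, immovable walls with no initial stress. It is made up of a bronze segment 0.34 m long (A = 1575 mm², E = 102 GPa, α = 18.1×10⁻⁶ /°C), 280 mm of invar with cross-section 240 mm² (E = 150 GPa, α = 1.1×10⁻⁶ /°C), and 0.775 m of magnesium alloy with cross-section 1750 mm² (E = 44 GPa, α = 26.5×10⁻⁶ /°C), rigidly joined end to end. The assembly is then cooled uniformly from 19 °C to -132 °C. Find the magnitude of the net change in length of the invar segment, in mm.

|ΔL| ≈ 1.54 mm

If the supports were absent, the total length change would be Σ αᵢΔT Lᵢ = 18.1×10⁻⁶×151×340 + 1.1×10⁻⁶×151×280 + 26.5×10⁻⁶×151×775 = 4.077 mm.
The walls prevent any net length change, so an axial force P (same in every segment) develops. Compatibility: P · Σ Lᵢ/(AᵢEᵢ) = δ_free.
The series flexibility is Σ Lᵢ/(AᵢEᵢ) = 340/(1575×102×10³) + 280/(240×150×10³) + 775/(1750×44×10³) = 1.996×10⁻⁵ mm/N.
Hence P = δ_free / Σ(L/AE) = 4.077/1.996×10⁻⁵ = 204.3 kN (tensile).
For the invar segment, free thermal change = 1.1×10⁻⁶×151×280 = 0.04651 mm and elastic change from P = 204300×280/(240×150×10³) = 1.589 mm; these oppose, so the net change is 1.54 mm (segment lengthens).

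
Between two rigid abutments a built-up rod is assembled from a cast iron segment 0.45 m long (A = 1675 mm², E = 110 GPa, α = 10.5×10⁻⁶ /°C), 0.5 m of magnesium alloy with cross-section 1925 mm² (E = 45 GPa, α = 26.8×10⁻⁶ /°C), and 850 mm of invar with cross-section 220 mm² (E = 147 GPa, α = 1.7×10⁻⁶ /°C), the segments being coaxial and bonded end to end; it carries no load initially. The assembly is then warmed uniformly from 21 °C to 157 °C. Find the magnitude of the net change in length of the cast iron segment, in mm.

|ΔL| ≈ 0.454 mm

Free thermal expansion of the whole bar: Σ αᵢΔT Lᵢ = 10.5×10⁻⁶×136×450 + 26.8×10⁻⁶×136×500 + 1.7×10⁻⁶×136×850 = 2.662 mm.
The rigid supports impose zero overall length change; the single axial force P common to all segments must satisfy P Σ Lᵢ/(AᵢEᵢ) = δ_free.
The series flexibility is Σ Lᵢ/(AᵢEᵢ) = 450/(1675×110×10³) + 500/(1925×45×10³) + 850/(220×147×10³) = 3.45×10⁻⁵ mm/N.
P = 2.662 / 3.45×10⁻⁵ = 77150 N = 77.15 kN, compressive.
For the cast iron segment, free thermal change = 10.5×10⁻⁶×136×450 = 0.6426 mm and elastic change from P = 77150×450/(1675×110×10³) = 0.1884 mm; these oppose, so the net change is 0.454 mm (segment lengthens).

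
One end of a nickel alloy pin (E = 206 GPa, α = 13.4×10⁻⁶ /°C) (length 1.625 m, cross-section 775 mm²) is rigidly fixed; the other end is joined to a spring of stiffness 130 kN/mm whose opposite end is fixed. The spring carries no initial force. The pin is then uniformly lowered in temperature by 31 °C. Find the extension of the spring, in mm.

δ ≈ 0.291 mm

If the spring were absent the pin would shorten by αΔT L = 13.4×10⁻⁶ × 31 × 1625 = 0.675 mm.
Let P be the tensile force in the spring. The pin extends elastically by PL/(AE) and the spring stretches by P/k; together these equal δ_free.
P [ L/(AE) + 1/k ] = δ_free → P [ 1625/(775×206×10³) + 1/(130×10³) ] = 0.675.
P = 0.675 / 1.787×10⁻⁵ = 37770 N.
Spring extension = P/k = 37770/(130×10³) = 0.2906 mm.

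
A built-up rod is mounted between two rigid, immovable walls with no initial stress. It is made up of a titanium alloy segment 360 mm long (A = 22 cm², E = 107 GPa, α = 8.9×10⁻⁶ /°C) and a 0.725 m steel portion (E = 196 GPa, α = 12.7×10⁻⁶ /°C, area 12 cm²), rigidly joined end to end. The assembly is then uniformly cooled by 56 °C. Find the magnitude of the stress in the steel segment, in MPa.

σ ≈ 126 MPa (tensile)

Free thermal contraction of the whole bar: Σ αᵢΔT Lᵢ = 8.9×10⁻⁶×56×360 + 12.7×10⁻⁶×56×725 = 0.695 mm.
Since the ends are fixed, an axial force P builds up, equal in every segment, with P · Σ Lᵢ/(AᵢEᵢ) = δ_free.
Σ Lᵢ/(AᵢEᵢ) = 360/(2200×107×10³) + 725/(1200×196×10³) = 4.612×10⁻⁶ mm/N.
P = 0.695 / 4.612×10⁻⁶ = 150700 N = 150.7 kN, tensile.
σ_{steel} = P / A = 150700 / 1200 = 125.6 MPa.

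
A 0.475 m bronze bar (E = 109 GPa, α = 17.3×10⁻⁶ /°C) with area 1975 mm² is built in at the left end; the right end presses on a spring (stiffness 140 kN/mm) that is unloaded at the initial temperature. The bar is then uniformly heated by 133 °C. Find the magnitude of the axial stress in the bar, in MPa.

σ ≈ 59.2 MPa (compressive)

Free thermal expansion: δ_free = αΔT L = 17.3×10⁻⁶ × 133 × 475 = 1.093 mm.
Let P be the compressive force at the spring. The bar shortens elastically by PL/(AE) and the spring compresses by P/k; together these equal δ_free.
P [ L/(AE) + 1/k ] = δ_free → P [ 475/(1975×109×10³) + 1/(140×10³) ] = 1.093.
P = 1.093 / 9.349×10⁻⁶ = 116900 N.
σ = P/A = 116900/1975 = 59.19 MPa.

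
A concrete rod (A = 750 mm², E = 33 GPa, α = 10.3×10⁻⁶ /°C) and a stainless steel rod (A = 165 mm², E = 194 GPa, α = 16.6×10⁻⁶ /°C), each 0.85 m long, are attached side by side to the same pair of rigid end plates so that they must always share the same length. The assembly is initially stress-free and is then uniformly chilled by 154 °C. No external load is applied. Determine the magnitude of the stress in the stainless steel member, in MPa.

Both members must finish at the same length. With the larger α, the stainless steel tends to over-contract; the plates restrain it, putting the stainless steel in tension and the concrete in compression. With no external load the two internal forces are equal and opposite, magnitude P.
Equating the net (thermal + elastic) strains gives |α₁ − α₂|·ΔT = P·[1/(A₁E₁) + 1/(A₂E₂)].
|α₁ − α₂|·ΔT = 6.3×10⁻⁶ × 154 = 0.0009702.
1/(A₁E₁) + 1/(A₂E₂) = 1/(750×33×10³) + 1/(165×194×10³) = 7.164×10⁻⁸ N⁻¹.
So P = 0.0009702 / 7.164×10⁻⁸ = 13.54 kN.
σ_{stainless steel} = P/A₂ = 13540/165 = 82.07 MPa, tensile.

σ ≈ 82.1 MPa (tensile)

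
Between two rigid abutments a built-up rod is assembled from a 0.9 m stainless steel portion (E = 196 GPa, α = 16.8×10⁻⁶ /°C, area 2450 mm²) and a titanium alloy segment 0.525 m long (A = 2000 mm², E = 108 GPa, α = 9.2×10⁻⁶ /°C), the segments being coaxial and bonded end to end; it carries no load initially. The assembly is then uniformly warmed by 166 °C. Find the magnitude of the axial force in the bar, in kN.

P ≈ 769 kN (compressive)

With the walls removed the bar would change length by δ_free = Σ αᵢΔT Lᵢ = 16.8×10⁻⁶×166×900 + 9.2×10⁻⁶×166×525 = 3.312 mm.
The rigid supports impose zero overall length change; the single axial force P common to all segments must satisfy P Σ Lᵢ/(AᵢEᵢ) = δ_free.
Σ Lᵢ/(AᵢEᵢ) = 900/(2450×196×10³) + 525/(2000×108×10³) = 4.305×10⁻⁶ mm/N.
Hence P = δ_free / Σ(L/AE) = 3.312/4.305×10⁻⁶ = 769.3 kN (compressive).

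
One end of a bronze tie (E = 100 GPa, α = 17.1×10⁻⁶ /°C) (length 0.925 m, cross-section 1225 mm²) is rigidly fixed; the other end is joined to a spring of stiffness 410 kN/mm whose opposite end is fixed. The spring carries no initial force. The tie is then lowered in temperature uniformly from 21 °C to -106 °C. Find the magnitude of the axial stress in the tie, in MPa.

σ ≈ 164 MPa (tensile)

Free thermal contraction: δ_free = αΔT L = 17.1×10⁻⁶ × 127 × 925 = 2.009 mm.
With a force P in the spring, the elastic change of the tie is PL/(AE) and that of the spring is P/k; compatibility requires their sum to equal δ_free.
So P = δ_free / [L/(AE) + 1/k] = 2.009 / [ 925/(1225×100×10³) + 1/(410×10³) ].
P = 2.009 / 9.99×10⁻⁶ = 201100 N.
σ = P/A = 201100/1225 = 164.1 MPa.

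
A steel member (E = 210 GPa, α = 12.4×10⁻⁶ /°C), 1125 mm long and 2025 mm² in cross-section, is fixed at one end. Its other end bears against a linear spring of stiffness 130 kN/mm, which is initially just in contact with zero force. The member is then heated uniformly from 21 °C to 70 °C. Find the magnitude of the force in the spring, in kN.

P ≈ 66.1 kN

Free thermal expansion: δ_free = αΔT L = 12.4×10⁻⁶ × 49 × 1125 = 0.6835 mm.
With a force P in the spring, the elastic change of the member is PL/(AE) and that of the spring is P/k; compatibility requires their sum to equal δ_free.
So P = δ_free / [L/(AE) + 1/k] = 0.6835 / [ 1125/(2025×210×10³) + 1/(130×10³) ].
P = 0.6835 / 1.034×10⁻⁵ = 66120 N.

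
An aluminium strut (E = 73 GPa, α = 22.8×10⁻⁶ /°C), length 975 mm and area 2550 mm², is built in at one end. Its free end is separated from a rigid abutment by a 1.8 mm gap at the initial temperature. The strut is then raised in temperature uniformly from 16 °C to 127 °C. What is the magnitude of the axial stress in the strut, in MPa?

σ ≈ 50 MPa (compressive)

If the wall were absent the strut would grow by αΔT L = 22.8×10⁻⁶ × 111 × 975 = 2.468 mm.
This exceeds the 1.8 mm gap, so the wall pushes back. The portion of expansion that must be recovered elastically is δ_free − gap = 2.468 − 1.8 = 0.6675 mm.
Compatibility: PL/(AE) = 0.6675 mm, so σ = P/A = E × (0.6675/975) = 49.98 MPa.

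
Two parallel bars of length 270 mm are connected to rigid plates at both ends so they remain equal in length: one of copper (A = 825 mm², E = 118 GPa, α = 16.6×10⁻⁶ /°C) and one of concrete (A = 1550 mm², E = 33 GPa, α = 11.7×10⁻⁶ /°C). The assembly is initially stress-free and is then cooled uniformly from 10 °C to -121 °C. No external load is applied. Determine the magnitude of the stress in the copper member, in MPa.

Both members must finish at the same length. With the larger α, the copper tends to over-contract; the plates restrain it, putting the copper in tension and the concrete in compression. With no external load the two internal forces are equal and opposite, magnitude P.
Equating the net (thermal + elastic) strains gives |α₁ − α₂|·ΔT = P·[1/(A₁E₁) + 1/(A₂E₂)].
|α₁ − α₂|·ΔT = 4.9×10⁻⁶ × 131 = 0.0006419.
1/(A₁E₁) + 1/(A₂E₂) = 1/(825×118×10³) + 1/(1550×33×10³) = 2.982×10⁻⁸ N⁻¹.
So P = 0.0006419 / 2.982×10⁻⁸ = 21.52 kN.
σ_{copper} = P/A₁ = 21520/825 = 26.09 MPa, tensile.

σ ≈ 26.1 MPa (tensile)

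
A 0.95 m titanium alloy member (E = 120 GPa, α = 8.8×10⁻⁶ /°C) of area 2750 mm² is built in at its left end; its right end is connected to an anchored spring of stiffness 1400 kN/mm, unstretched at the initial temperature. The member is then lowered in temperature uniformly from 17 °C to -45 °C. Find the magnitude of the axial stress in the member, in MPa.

σ ≈ 52.5 MPa (tensile)

Free thermal contraction: δ_free = αΔT L = 8.8×10⁻⁶ × 62 × 950 = 0.5183 mm.
Let P be the tensile force in the spring. The member extends elastically by PL/(AE) and the spring stretches by P/k; together these equal δ_free.
P [ L/(AE) + 1/k ] = δ_free → P [ 950/(2750×120×10³) + 1/(1400×10³) ] = 0.5183.
P = 0.5183 / 3.593×10⁻⁶ = 144300 N.
σ = P/A = 144300/2750 = 52.46 MPa.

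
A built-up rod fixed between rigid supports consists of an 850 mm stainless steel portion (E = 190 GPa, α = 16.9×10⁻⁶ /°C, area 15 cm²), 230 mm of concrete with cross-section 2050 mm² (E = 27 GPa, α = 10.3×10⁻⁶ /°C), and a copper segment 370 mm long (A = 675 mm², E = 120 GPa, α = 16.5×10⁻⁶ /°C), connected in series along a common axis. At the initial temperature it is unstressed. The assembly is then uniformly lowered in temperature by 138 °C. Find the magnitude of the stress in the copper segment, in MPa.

If the supports were absent, the total length change would be Σ αᵢΔT Lᵢ = 16.9×10⁻⁶×138×850 + 10.3×10⁻⁶×138×230 + 16.5×10⁻⁶×138×370 = 3.152 mm.
The walls prevent any net length change, so an axial force P (same in every segment) develops. Compatibility: P · Σ Lᵢ/(AᵢEᵢ) = δ_free.
The series flexibility is Σ Lᵢ/(AᵢEᵢ) = 850/(1500×190×10³) + 230/(2050×27×10³) + 370/(675×120×10³) = 1.171×10⁻⁵ mm/N.
P = 3.152 / 1.171×10⁻⁵ = 269300 N = 269.3 kN, tensile.
σ_{copper} = P / A = 269300 / 675 = 398.9 MPa.

σ ≈ 399 MPa (tensile)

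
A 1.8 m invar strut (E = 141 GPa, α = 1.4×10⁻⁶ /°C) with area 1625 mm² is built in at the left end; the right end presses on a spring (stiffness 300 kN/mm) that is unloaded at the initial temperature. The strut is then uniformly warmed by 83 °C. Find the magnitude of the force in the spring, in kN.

P ≈ 18.7 kN

Free thermal expansion: δ_free = αΔT L = 1.4×10⁻⁶ × 83 × 1800 = 0.2092 mm.
With a force P in the spring, the elastic change of the strut is PL/(AE) and that of the spring is P/k; compatibility requires their sum to equal δ_free.
P [ L/(AE) + 1/k ] = δ_free → P [ 1800/(1625×141×10³) + 1/(300×10³) ] = 0.2092.
P = 0.2092 / 1.119×10⁻⁵ = 18690 N.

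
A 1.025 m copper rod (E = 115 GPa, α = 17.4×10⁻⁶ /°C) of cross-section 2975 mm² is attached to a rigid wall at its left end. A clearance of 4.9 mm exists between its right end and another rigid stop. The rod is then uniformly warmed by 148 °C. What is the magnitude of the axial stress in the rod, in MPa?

σ ≈ 0 MPa

Unrestrained expansion: δ_free = αΔT L = 17.4×10⁻⁶ × 148 × 1025 = 2.64 mm.
Since δ_free = 2.64 mm is less than the 4.9 mm gap, the rod never touches the wall. No axial force develops.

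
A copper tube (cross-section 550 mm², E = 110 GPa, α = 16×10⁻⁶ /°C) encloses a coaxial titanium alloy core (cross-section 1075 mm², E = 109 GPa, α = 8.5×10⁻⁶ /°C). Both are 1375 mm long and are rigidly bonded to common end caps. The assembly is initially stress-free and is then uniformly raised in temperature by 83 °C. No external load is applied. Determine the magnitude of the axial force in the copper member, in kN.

P ≈ 24.8 kN (compressive in the copper)

Both members must finish at the same length. With the larger α, the copper tends to over-expand; the plates restrain it, putting the copper in compression and the titanium alloy in tension. With no external load the two internal forces are equal and opposite, magnitude P.
Compatibility of the two members (thermal + elastic change equal): (α₁ − α₂)ΔT = P·[1/(A₁E₁) + 1/(A₂E₂)].
|α₁ − α₂|·ΔT = 7.5×10⁻⁶ × 83 = 0.0006225.
1/(A₁E₁) + 1/(A₂E₂) = 1/(550×110×10³) + 1/(1075×109×10³) = 2.506×10⁻⁸ N⁻¹.
So P = 0.0006225 / 2.506×10⁻⁸ = 24.84 kN.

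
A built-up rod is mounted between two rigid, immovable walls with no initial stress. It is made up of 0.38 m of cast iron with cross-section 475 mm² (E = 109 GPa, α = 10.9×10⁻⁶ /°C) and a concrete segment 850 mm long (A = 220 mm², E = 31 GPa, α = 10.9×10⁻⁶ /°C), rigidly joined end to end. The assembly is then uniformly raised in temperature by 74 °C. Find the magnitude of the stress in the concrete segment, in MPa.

σ ≈ 34.2 MPa (compressive)

With the walls removed the bar would change length by δ_free = Σ αᵢΔT Lᵢ = 10.9×10⁻⁶×74×380 + 10.9×10⁻⁶×74×850 = 0.9921 mm.
The walls prevent any net length change, so an axial force P (same in every segment) develops. Compatibility: P · Σ Lᵢ/(AᵢEᵢ) = δ_free.
Σ Lᵢ/(AᵢEᵢ) = 380/(475×109×10³) + 850/(220×31×10³) = 0.000132 mm/N.
P = 0.9921 / 0.000132 = 7518 N = 7.518 kN, compressive.
σ_{concrete} = P / A = 7518 / 220 = 34.17 MPa.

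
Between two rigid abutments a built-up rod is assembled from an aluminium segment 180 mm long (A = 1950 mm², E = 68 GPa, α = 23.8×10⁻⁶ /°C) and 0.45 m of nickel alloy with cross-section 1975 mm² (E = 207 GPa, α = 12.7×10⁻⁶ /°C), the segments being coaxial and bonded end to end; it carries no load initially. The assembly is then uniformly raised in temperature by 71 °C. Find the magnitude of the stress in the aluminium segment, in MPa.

σ ≈ 148 MPa (compressive)

If the supports were absent, the total length change would be Σ αᵢΔT Lᵢ = 23.8×10⁻⁶×71×180 + 12.7×10⁻⁶×71×450 = 0.7099 mm.
The walls prevent any net length change, so an axial force P (same in every segment) develops. Compatibility: P · Σ Lᵢ/(AᵢEᵢ) = δ_free.
Σ Lᵢ/(AᵢEᵢ) = 180/(1950×68×10³) + 450/(1975×207×10³) = 2.458×10⁻⁶ mm/N.
Hence P = δ_free / Σ(L/AE) = 0.7099/2.458×10⁻⁶ = 288.8 kN (compressive).
σ_{aluminium} = P / A = 288800 / 1950 = 148.1 MPa.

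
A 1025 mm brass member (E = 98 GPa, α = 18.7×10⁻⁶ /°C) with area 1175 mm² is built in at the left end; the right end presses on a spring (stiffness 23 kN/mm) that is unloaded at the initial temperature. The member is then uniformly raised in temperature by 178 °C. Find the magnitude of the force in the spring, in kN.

The unrestrained thermal change is αΔT L = 18.7×10⁻⁶ × 178 × 1025 = 3.412 mm.
With a force P in the spring, the elastic change of the member is PL/(AE) and that of the spring is P/k; compatibility requires their sum to equal δ_free.
P [ L/(AE) + 1/k ] = δ_free → P [ 1025/(1175×98×10³) + 1/(23×10³) ] = 3.412.
P = 3.412 / 5.238×10⁻⁵ = 65140 N.

P ≈ 65.1 kN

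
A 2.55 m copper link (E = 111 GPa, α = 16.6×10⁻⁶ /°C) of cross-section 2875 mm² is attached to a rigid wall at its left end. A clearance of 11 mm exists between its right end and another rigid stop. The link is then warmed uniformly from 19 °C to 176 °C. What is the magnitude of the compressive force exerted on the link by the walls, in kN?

P ≈ 0 kN

Free thermal elongation = αΔT L = 16.6×10⁻⁶ × 157 × 2550 = 6.646 mm.
This is smaller than the 11 mm clearance, so the link expands freely without reaching the stop — the stress is zero.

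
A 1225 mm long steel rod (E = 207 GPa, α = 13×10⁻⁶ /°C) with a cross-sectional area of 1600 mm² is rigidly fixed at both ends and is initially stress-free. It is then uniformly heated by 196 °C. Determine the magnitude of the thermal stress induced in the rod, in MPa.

With length fixed, the mechanical strain must cancel the thermal strain αΔT = 13×10⁻⁶ × 196 = 2548×10⁻⁶.
σ = EαΔT = 207×10³ × 13×10⁻⁶ × 196 = 527.4 MPa (compressive; the rod is trying to expand).

σ ≈ 527 MPa (compressive)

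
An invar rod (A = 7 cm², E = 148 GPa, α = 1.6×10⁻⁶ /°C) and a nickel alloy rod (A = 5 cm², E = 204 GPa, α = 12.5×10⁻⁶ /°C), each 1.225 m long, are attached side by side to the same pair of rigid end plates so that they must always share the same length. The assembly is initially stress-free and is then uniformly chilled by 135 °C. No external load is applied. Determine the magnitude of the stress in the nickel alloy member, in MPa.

Both members must finish at the same length. With the larger α, the nickel alloy tends to over-contract; the plates restrain it, putting the nickel alloy in tension and the invar in compression. With no external load the two internal forces are equal and opposite, magnitude P.
Setting the final lengths equal and cancelling L: (α₁ − α₂)ΔT = P/(A₁E₁) + P/(A₂E₂).
|α₁ − α₂|·ΔT = 10.9×10⁻⁶ × 135 = 0.001472.
1/(A₁E₁) + 1/(A₂E₂) = 1/(700×148×10³) + 1/(500×204×10³) = 1.946×10⁻⁸ N⁻¹.
So P = 0.001472 / 1.946×10⁻⁸ = 75.63 kN.
σ_{nickel alloy} = P/A₂ = 75630/500 = 151.3 MPa, tensile.

σ ≈ 151 MPa (tensile)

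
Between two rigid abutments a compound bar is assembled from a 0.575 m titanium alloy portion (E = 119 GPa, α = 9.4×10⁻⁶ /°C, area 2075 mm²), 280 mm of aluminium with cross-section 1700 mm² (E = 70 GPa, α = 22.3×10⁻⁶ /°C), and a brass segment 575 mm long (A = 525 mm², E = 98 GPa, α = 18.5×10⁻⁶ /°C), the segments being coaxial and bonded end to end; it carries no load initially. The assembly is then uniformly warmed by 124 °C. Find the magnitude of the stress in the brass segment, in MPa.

With the walls removed the bar would change length by δ_free = Σ αᵢΔT Lᵢ = 9.4×10⁻⁶×124×575 + 22.3×10⁻⁶×124×280 + 18.5×10⁻⁶×124×575 = 2.764 mm.
The rigid supports impose zero overall length change; the single axial force P common to all segments must satisfy P Σ Lᵢ/(AᵢEᵢ) = δ_free.
The series flexibility is Σ Lᵢ/(AᵢEᵢ) = 575/(2075×119×10³) + 280/(1700×70×10³) + 575/(525×98×10³) = 1.586×10⁻⁵ mm/N.
P = 2.764 / 1.586×10⁻⁵ = 174300 N = 174.3 kN, compressive.
σ_{brass} = P / A = 174300 / 525 = 331.9 MPa.

σ ≈ 332 MPa (compressive)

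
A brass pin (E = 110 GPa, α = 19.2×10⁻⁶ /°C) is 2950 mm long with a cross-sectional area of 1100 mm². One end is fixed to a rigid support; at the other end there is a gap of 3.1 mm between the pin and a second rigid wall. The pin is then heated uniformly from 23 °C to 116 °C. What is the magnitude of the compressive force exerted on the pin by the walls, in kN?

P ≈ 88.9 kN

Free thermal elongation = αΔT L = 19.2×10⁻⁶ × 93 × 2950 = 5.268 mm.
After closing the 3.1 mm clearance, 5.268 − 3.1 = 2.168 mm of expansion remains to be suppressed by the wall.
That suppressed elongation corresponds to σ = E·Δ/L = 110×10³ × 2.168/2950 = 80.82 MPa.
Force on the wall = σA = 80.82 × 1100 mm² = 88.91 kN.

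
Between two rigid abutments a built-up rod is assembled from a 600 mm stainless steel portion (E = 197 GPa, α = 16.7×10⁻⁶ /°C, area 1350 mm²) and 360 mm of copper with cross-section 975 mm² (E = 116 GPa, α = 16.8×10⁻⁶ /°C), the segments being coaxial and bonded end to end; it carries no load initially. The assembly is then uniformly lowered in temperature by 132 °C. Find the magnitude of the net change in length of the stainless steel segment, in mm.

|ΔL| ≈ 0.443 mm

If the supports were absent, the total length change would be Σ αᵢΔT Lᵢ = 16.7×10⁻⁶×132×600 + 16.8×10⁻⁶×132×360 = 2.121 mm.
The walls prevent any net length change, so an axial force P (same in every segment) develops. Compatibility: P · Σ Lᵢ/(AᵢEᵢ) = δ_free.
The series flexibility is Σ Lᵢ/(AᵢEᵢ) = 600/(1350×197×10³) + 360/(975×116×10³) = 5.439×10⁻⁶ mm/N.
Hence P = δ_free / Σ(L/AE) = 2.121/5.439×10⁻⁶ = 390 kN (tensile).
For the stainless steel segment, free thermal change = 16.7×10⁻⁶×132×600 = 1.323 mm and elastic change from P = 390000×600/(1350×197×10³) = 0.8798 mm; these oppose, so the net change is 0.443 mm (segment shortens).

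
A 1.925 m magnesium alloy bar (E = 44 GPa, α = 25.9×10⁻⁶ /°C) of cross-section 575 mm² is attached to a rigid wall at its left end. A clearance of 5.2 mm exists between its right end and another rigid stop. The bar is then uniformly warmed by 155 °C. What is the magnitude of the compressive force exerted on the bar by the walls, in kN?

If the wall were absent the bar would grow by αΔT L = 25.9×10⁻⁶ × 155 × 1925 = 7.728 mm.
After closing the 5.2 mm clearance, 7.728 − 5.2 = 2.528 mm of expansion remains to be suppressed by the wall.
So σ = E(δ_free − g)/L = 44×10³ × 2.528/1925 = 57.78 MPa.
Force on the wall = σA = 57.78 × 575 mm² = 33.22 kN.

P ≈ 33.2 kN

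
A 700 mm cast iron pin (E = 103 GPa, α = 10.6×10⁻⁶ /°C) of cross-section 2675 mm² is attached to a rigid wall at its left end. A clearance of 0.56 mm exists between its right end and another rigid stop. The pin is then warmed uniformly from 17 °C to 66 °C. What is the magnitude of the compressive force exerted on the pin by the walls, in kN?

P ≈ 0 kN

If the wall were absent the pin would grow by αΔT L = 10.6×10⁻⁶ × 49 × 700 = 0.3636 mm.
Since δ_free = 0.364 mm is less than the 0.56 mm gap, the pin never touches the wall. No axial force develops.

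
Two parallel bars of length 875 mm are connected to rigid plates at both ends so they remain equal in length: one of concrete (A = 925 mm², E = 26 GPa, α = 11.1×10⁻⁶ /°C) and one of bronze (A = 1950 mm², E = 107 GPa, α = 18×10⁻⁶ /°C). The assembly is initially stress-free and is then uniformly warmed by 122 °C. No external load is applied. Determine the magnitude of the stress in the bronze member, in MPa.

σ ≈ 9.31 MPa (compressive)

The bronze has the larger α, so on heating it would change length more than the concrete if both were free. The rigid plates force a common final length, so the bronze is put into compression and the concrete into tension, with equal and opposite forces P (no external load).
Equating the net (thermal + elastic) strains gives |α₁ − α₂|·ΔT = P·[1/(A₁E₁) + 1/(A₂E₂)].
|α₁ − α₂|·ΔT = 6.9×10⁻⁶ × 122 = 0.0008418.
1/(A₁E₁) + 1/(A₂E₂) = 1/(925×26×10³) + 1/(1950×107×10³) = 4.637×10⁻⁸ N⁻¹.
So P = 0.0008418 / 4.637×10⁻⁸ = 18.15 kN.
σ_{bronze} = P/A₂ = 18150/1950 = 9.309 MPa, compressive.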